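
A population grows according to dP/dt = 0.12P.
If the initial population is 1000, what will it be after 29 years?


The ODE dP/dt = 0.12P has solution P(t) = P(0)e^(0.12t).
Substitute P(0) = 1000 and t = 29: P(29) = 1000 e^(3.48) ≈ 32460.


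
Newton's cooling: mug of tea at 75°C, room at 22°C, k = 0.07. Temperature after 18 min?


Newton's law: dT/dt = -k(T - T_a) has solution T(t) = T_a + (T₀ - T_a)e^(-kt).
Plug in T_a = 22, T₀ = 75, k = 0.07, t = 18: T(18) = 22 + (53)e^(-1.26) ≈ 37.0°C.


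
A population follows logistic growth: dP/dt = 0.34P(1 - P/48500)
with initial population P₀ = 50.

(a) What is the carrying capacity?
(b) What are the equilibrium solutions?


Logistic ODE dP/dt = 0.34P(1 - P/48500) has equilibria where dP/dt = 0, i.e. P = 0 or P = 48500.
The coefficient (1 - P/K) = 0 when P = K, identifying K = 48500 as the carrying capacity.
(a) K = 48500; (b) equilibria P = 0 and P = 48500.


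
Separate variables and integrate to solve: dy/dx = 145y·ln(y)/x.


Separate: dy/[y ln(y)] = 145 dx/x.
Substitute u = ln(y): du/u = 145 dx/x.
Integrate: ln|ln(y)| = 145ln|x| + C₀, hence ln(y) = C·x^145.


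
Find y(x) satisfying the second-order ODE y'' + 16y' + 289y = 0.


Characteristic equation: r² + 16r + 289 = 0.
Discriminant is negative; roots r = -8 ± 15i (complex conjugate pair).
General solution uses e^(α x)(C₁ cos(β x) + C₂ sin(β x)): y = e^(-8x)(C₁cos(15x) + C₂sin(15x)).


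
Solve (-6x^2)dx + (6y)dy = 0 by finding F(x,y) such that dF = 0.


Check exactness: ∂M/∂y = 0 and ∂N/∂x = 0; equal, so the equation is exact.
Integrate M with respect to x (treating y as constant): ∫M dx = -2x^3 + h(y).
Differentiate w.r.t. y and set equal to N: the x-dependent terms already match, leaving h'(y) = 6y. Integrate: h(y) = 3y^2.
So F(x,y) = -2x^3 + 3y^2.
General solution: -2x^3 + 3y^2 = C.


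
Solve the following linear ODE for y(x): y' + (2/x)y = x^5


P(x) = 2/x ⇒ μ = x^2.
(x^2 y)' = x^2·x^5 = x^7.
Integrate: x^2 y = x^8/(8) + C.
Solve for y: y = (1/8)x^6 + C/x^2.


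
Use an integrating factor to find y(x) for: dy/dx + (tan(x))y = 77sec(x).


P(x) = tan(x) ⇒ μ = e^(∫tan(x)dx) = sec(x).
(sec(x) y)' = 77sec²(x) ⇒ sec(x) y = 77tan(x) + C.
Multiply by cos(x): y = 77sin(x) + C·cos(x).


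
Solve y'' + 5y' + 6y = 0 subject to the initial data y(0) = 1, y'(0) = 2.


Characteristic roots of r² + 5r + 6 = 0 are -3, -2.
General solution y = c₁ e^(-3x) + c₂ e^(-2x).
Apply y(0) = 1: c₁ + c₂ = 1. Apply y'(0) = 2: -3 c₁ - 2 c₂ = 2.
Solve: c₁ = -4, c₂ = 5.
Particular solution: y = -4e^(-3x) + 5e^(-2x).


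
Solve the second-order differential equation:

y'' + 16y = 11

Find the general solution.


Homogeneous part: r² + 16 = 0 ⇒ r = ±4i, so y_h = C₁cos(4x) + C₂sin(4x).
Try constant y_p = A; plug in: 16A = 11 ⇒ A = 11/16.
General solution: y = C₁cos(4x) + C₂sin(4x) + 11/16.


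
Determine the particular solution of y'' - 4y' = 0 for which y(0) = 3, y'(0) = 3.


Characteristic roots of r² - 4r = 0 are 4, 0.
General solution y = c₁ e^(4x) + c₂.
Apply y(0) = 3: c₁ + c₂ = 3. Apply y'(0) = 3: 4 c₁ + 0 c₂ = 3.
Solve: c₁ = 3/4, c₂ = 9/4.
Particular solution: y = (3/4)e^(4x) + 9/4.


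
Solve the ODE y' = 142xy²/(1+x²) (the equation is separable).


Separate: dy/y² = 142x/(1+x²) dx.
Integrate LHS: ∫ dy/y² = -1/y.
Integrate RHS via u = 1+x²: 71ln(1+x²) + C.
Result: -1/y = 71ln(1+x²) + C.


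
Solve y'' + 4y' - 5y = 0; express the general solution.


Characteristic equation: r² + 4r - 5 = 0.
Factor: (r - 1)(r + 5) = 0 ⇒ r = 1, -5 (distinct real).
General solution: y = C₁e^(x) + C₂e^(-5x).


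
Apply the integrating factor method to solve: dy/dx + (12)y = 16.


P(x) = 12, Q(x) = 16; integrating factor μ = e^(12x).
(μ y)' = 16e^(12x) ⇒ μ y = (4/3)e^(12x) + C.
Divide by μ: y = 4/3 + Ce^(-12x).


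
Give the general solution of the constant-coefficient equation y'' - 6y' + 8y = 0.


Characteristic equation: r² - 6r + 8 = 0.
Factor: (r - 2)(r - 4) = 0 ⇒ r = 2, 4 (distinct real).
General solution: y = C₁e^(2x) + C₂e^(4x).


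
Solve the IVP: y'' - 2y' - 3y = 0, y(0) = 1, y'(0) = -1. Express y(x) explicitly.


Characteristic roots of r² - 2r - 3 = 0 are 3, -1.
General solution y = c₁ e^(3x) + c₂ e^(-x).
Apply y(0) = 1: c₁ + c₂ = 1. Apply y'(0) = -1: 3 c₁ - 1 c₂ = -1.
Solve: c₁ = 0, c₂ = 1.
Particular solution: y = 0e^(3x) + e^(-x).


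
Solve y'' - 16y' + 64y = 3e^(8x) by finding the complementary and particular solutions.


Characteristic polynomial (r - 8)² = 0; repeated root r = 8.
y_h = (C₁ + C₂x)e^(8x). Forcing matches the repeated root (resonance), so try y_p = Ax² e^(8x).
Substitute and solve for A: 2A = 3, so A = 3/2.
General solution: y = (C₁ + C₂x + (3/2)x²)e^(8x).


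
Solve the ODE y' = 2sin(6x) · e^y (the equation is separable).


Separate: e^(-y) dy = 2sin(6x) dx.
Integrate: -e^(-y) = -(1/3)cos(6x) + C₀.
Rearrange: e^(-y) = (1/3)cos(6x) + C.


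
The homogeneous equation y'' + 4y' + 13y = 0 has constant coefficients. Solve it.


Characteristic equation: r² + 4r + 13 = 0.
Discriminant is negative; roots r = -2 ± 3i (complex conjugate pair).
General solution uses e^(α x)(C₁ cos(β x) + C₂ sin(β x)): y = e^(-2x)(C₁cos(3x) + C₂sin(3x)).


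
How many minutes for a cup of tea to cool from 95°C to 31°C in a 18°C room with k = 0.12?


From T(t) = T_a + (T₀ - T_a)e^(-kt), set T(t) = 31:
(31 - 18) / (95 - 18) = e^(-0.12t), so t = -ln(0.169)/0.12 ≈ 14.8 minutes.


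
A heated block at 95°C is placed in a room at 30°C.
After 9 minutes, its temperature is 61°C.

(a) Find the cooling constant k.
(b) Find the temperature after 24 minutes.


Newton's law: T(t) = T_a + (T₀ - T_a)e^(-kt).
(a) Use T(9) = 61: (61 - 30)/(95 - 30) = e^(-k·9), so k = -ln(0.477)/9 ≈ 0.0823.
(b) Apply k to t = 24: T(24) = 30 + (65)e^(-1.974) ≈ 39.0°C.


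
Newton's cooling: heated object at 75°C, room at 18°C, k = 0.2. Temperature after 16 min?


Newton's law: dT/dt = -k(T - T_a) has solution T(t) = T_a + (T₀ - T_a)e^(-kt).
Plug in T_a = 18, T₀ = 75, k = 0.2, t = 16: T(16) = 18 + (57)e^(-3.20) ≈ 20.3°C.


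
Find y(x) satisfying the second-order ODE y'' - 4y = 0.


Characteristic equation: r² - 4 = 0.
Factor: (r - 2)(r + 2) = 0 ⇒ r = 2, -2 (distinct real).
General solution: y = C₁e^(2x) + C₂e^(-2x).


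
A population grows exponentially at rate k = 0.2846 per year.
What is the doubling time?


Exponential growth: P(t) = P₀ e^(0.2846t). Set P(t)/P₀ = 2: e^(0.2846t) = 2.
Solve: t = ln(2)/0.2846 ≈ 2.44 years.


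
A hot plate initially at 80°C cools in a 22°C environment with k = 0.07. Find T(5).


Newton's law: dT/dt = -k(T - T_a) has solution T(t) = T_a + (T₀ - T_a)e^(-kt).
Plug in T_a = 22, T₀ = 80, k = 0.07, t = 5: T(5) = 22 + (58)e^(-0.35) ≈ 62.9°C.


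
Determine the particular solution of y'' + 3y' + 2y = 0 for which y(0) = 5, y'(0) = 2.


Characteristic roots of r² + 3r + 2 = 0 are -2, -1.
General solution y = c₁ e^(-2x) + c₂ e^(-x).
Apply y(0) = 5: c₁ + c₂ = 5. Apply y'(0) = 2: -2 c₁ - 1 c₂ = 2.
Solve: c₁ = -7, c₂ = 12.
Particular solution: y = -7e^(-2x) + 12e^(-x).


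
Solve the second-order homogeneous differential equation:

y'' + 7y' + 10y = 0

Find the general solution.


Characteristic equation: r² + 7r + 10 = 0.
Factor: (r + 2)(r + 5) = 0 ⇒ r = -2, -5 (distinct real).
General solution: y = C₁e^(-2x) + C₂e^(-5x).


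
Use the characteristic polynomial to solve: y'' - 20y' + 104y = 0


Characteristic equation: r² - 20r + 104 = 0.
Discriminant is negative; roots r = 10 ± 2i (complex conjugate pair).
General solution uses e^(α x)(C₁ cos(β x) + C₂ sin(β x)): y = e^(10x)(C₁cos(2x) + C₂sin(2x)).


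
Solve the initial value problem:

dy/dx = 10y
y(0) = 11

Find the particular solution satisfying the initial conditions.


General solution of y' = 10y is y = Ce^(10x).
Apply y(0) = 11: C = 11.
Particular solution: y = 11e^(10x).


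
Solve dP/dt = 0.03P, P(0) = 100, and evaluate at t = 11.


The ODE dP/dt = 0.03P has solution P(t) = P(0)e^(0.03t).
Substitute P(0) = 100 and t = 11: P(11) = 100 e^(0.33) ≈ 139.


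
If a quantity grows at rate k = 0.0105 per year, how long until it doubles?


Exponential growth: P(t) = P₀ e^(0.0105t). Set P(t)/P₀ = 2: e^(0.0105t) = 2.
Solve: t = ln(2)/0.0105 ≈ 66.01 years.


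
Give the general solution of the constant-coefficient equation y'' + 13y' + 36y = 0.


Characteristic equation: r² + 13r + 36 = 0.
Factor: (r + 4)(r + 9) = 0 ⇒ r = -4, -9 (distinct real).
General solution: y = C₁e^(-4x) + C₂e^(-9x).


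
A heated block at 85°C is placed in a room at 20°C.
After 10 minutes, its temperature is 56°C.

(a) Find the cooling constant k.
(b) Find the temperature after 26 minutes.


Newton's law: T(t) = T_a + (T₀ - T_a)e^(-kt).
(a) Use T(10) = 56: (56 - 20)/(85 - 20) = e^(-k·10), so k = -ln(0.554)/10 ≈ 0.0591.
(b) Apply k to t = 26: T(26) = 20 + (65)e^(-1.536) ≈ 34.0°C.


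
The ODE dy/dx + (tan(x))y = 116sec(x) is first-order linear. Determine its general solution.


P(x) = tan(x) ⇒ μ = e^(∫tan(x)dx) = sec(x).
(sec(x) y)' = 116sec²(x) ⇒ sec(x) y = 116tan(x) + C.
Multiply by cos(x): y = 116sin(x) + C·cos(x).


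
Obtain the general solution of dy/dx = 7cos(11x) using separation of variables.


g(y) = 1, so integrate directly: y = ∫ 7cos(11x) dx = (7/11)sin(11x) + C.


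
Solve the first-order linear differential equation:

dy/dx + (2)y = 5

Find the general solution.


P(x) = 2, Q(x) = 5; integrating factor μ = e^(2x).
(μ y)' = 5e^(2x) ⇒ μ y = (5/2)e^(2x) + C.
Divide by μ: y = 5/2 + Ce^(-2x).


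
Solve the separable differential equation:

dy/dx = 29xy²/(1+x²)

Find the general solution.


Separate: dy/y² = 29x/(1+x²) dx.
Integrate LHS: ∫ dy/y² = -1/y.
Integrate RHS via u = 1+x²: (29/2)ln(1+x²) + C.
Result: -1/y = (29/2)ln(1+x²) + C.


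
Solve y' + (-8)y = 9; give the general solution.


P(x) = -8 ⇒ μ = e^(-8x).
(μ y)' = 9e^(-8x) ⇒ μ y = -(9/8)e^(-8x) + C.
Divide by μ: y = -9/8 + Ce^(8x).


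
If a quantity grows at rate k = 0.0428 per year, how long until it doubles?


Exponential growth: P(t) = P₀ e^(0.0428t). Set P(t)/P₀ = 2: e^(0.0428t) = 2.
Solve: t = ln(2)/0.0428 ≈ 16.20 years.


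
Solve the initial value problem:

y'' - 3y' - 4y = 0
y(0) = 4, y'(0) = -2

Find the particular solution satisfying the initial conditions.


Characteristic roots of r² - 3r - 4 = 0 are 4, -1.
General solution y = c₁ e^(4x) + c₂ e^(-x).
Apply y(0) = 4: c₁ + c₂ = 4. Apply y'(0) = -2: 4 c₁ - 1 c₂ = -2.
Solve: c₁ = 2/5, c₂ = 18/5.
Particular solution: y = (2/5)e^(4x) + (18/5)e^(-x).


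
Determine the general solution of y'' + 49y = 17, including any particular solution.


Homogeneous part: r² + 49 = 0 ⇒ r = ±7i, so y_h = C₁cos(7x) + C₂sin(7x).
Try constant y_p = A; plug in: 49A = 17 ⇒ A = 17/49.
General solution: y = C₁cos(7x) + C₂sin(7x) + 17/49.


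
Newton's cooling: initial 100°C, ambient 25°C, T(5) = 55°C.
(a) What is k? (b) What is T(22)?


Newton's law: T(t) = T_a + (T₀ - T_a)e^(-kt).
(a) Use T(5) = 55: (55 - 25)/(100 - 25) = e^(-k·5), so k = -ln(0.400)/5 ≈ 0.1833.
(b) Apply k to t = 22: T(22) = 25 + (75)e^(-4.032) ≈ 26.3°C.


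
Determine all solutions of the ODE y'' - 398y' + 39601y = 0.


Characteristic equation: r² - 398r + 39601 = 0, i.e. (r - 199)² = 0.
Repeated root r = 199; include an x factor for the second linearly independent solution.
General solution: y = (C₁ + C₂x)e^(199x).


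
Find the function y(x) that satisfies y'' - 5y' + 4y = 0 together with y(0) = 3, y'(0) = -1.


Characteristic roots of r² - 5r + 4 = 0 are 4, 1.
General solution y = c₁ e^(4x) + c₂ e^(x).
Apply y(0) = 3: c₁ + c₂ = 3. Apply y'(0) = -1: 4 c₁ + 1 c₂ = -1.
Solve: c₁ = -4/3, c₂ = 13/3.
Particular solution: y = -(4/3)e^(4x) + (13/3)e^(x).


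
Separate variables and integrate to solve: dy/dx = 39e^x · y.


Separate variables: dy/y = 39e^x dx.
Integrate: ln|y| = 39e^x + C₀.
Exponentiate: y = Ce^(39e^x).


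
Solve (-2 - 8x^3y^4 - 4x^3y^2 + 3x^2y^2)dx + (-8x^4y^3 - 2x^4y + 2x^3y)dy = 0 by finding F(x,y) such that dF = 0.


Check exactness: ∂M/∂y = -32x^3y^3 - 8x^3y + 6x^2y and ∂N/∂x = -32x^3y^3 - 8x^3y + 6x^2y; equal, so the equation is exact.
Integrate M with respect to x (treating y as constant): ∫M dx = -2x - 2x^4y^4 - x^4y^2 + x^3y^2 + h(y).
Differentiate w.r.t. y and set equal to N: all terms match, so h'(y) = 0 and h is a constant absorbed into C.
General solution: -2x - 2x^4y^4 - x^4y^2 + x^3y^2 = C.


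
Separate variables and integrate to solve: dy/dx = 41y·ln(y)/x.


Separate: dy/[y ln(y)] = 41 dx/x.
Substitute u = ln(y): du/u = 41 dx/x.
Integrate: ln|ln(y)| = 41ln|x| + C₀, hence ln(y) = C·x^41.


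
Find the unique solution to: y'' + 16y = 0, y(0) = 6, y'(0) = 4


Characteristic roots of r² + 16 = 0 are ±4i, so y = C₁cos(4x) + C₂sin(4x).
Apply y(0) = 6: C₁ = 6. Differentiate and apply y'(0) = 4: 4·C₂ = 4, so C₂ = 1.
Particular solution: y = 6cos(4x) + sin(4x).


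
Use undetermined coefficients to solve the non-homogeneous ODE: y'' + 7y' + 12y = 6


Characteristic roots of r² + 7r + 12 = 0 are -4, -3.
y_h = C₁e^(-4x) + C₂e^(-3x).
Constant forcing; try y_p = A. Then 12A = 6 ⇒ A = 1/2.
General solution: y = C₁e^(-4x) + C₂e^(-3x) + 1/2.


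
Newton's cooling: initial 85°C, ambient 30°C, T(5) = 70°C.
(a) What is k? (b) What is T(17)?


Newton's law: T(t) = T_a + (T₀ - T_a)e^(-kt).
(a) Use T(5) = 70: (70 - 30)/(85 - 30) = e^(-k·5), so k = -ln(0.727)/5 ≈ 0.0637.
(b) Apply k to t = 17: T(17) = 30 + (55)e^(-1.083) ≈ 48.6°C.


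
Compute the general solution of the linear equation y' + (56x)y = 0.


P(x) = 56x ⇒ μ = e^(28x²).
Q(x) = 0 so μ y is constant: y = Ce^(-28x²).


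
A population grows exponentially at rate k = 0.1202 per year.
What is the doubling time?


Exponential growth: P(t) = P₀ e^(0.1202t). Set P(t)/P₀ = 2: e^(0.1202t) = 2.
Solve: t = ln(2)/0.1202 ≈ 5.77 years.


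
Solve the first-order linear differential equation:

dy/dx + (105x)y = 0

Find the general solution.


P(x) = 105x ⇒ μ = e^((105/2)x²).
Q(x) = 0 so μ y is constant: y = Ce^(-(105/2)x²).


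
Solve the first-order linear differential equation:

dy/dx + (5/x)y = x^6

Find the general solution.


P(x) = 5/x ⇒ μ = x^5.
(x^5 y)' = x^11 ⇒ x^5 y = x^12/(12) + C.
Solve for y: y = (1/12)x^7 + C/x^5.


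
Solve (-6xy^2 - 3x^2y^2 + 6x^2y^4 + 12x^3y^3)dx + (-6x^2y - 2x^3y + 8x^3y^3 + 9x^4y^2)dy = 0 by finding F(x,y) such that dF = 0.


Check exactness: ∂M/∂y = -12xy - 6x^2y + 24x^2y^3 + 36x^3y^2 and ∂N/∂x = -12xy - 6x^2y + 24x^2y^3 + 36x^3y^2; equal, so the equation is exact.
Integrate M with respect to x (treating y as constant): ∫M dx = -3x^2y^2 - x^3y^2 + 2x^3y^4 + 3x^4y^3 + h(y).
Differentiate w.r.t. y and set equal to N: all terms match, so h'(y) = 0 and h is a constant absorbed into C.
General solution: -3x^2y^2 - x^3y^2 + 2x^3y^4 + 3x^4y^3 = C.


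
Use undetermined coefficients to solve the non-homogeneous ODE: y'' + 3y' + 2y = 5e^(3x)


Characteristic roots of r² + 3r + 2 = 0 are -2, -1.
y_h = C₁e^(-2x) + C₂e^(-x).
Forcing exponent 3 is not a characteristic root; try y_p = Ae^(3x).
Substitute: A·(9 + (3)·3 + (2)) = A·20 = 5, so A = 1/4.
General solution: y = C₁e^(-2x) + C₂e^(-x) + (1/4)e^(3x).


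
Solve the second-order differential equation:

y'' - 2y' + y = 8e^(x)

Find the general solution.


Characteristic polynomial (r - 1)² = 0; repeated root r = 1.
y_h = (C₁ + C₂x)e^(x). Forcing matches the repeated root (resonance), so try y_p = Ax² e^(x).
Substitute and solve for A: 2A = 8, so A = 4.
General solution: y = (C₁ + C₂x + 4x²)e^(x).


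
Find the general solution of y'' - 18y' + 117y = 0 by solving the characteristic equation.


Characteristic equation: r² - 18r + 117 = 0.
Discriminant is negative; roots r = 9 ± 6i (complex conjugate pair).
General solution uses e^(α x)(C₁ cos(β x) + C₂ sin(β x)): y = e^(9x)(C₁cos(6x) + C₂sin(6x)).


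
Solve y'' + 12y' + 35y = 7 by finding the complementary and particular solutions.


Characteristic roots of r² + 12r + 35 = 0 are -5, -7.
y_h = C₁e^(-5x) + C₂e^(-7x).
Constant forcing; try y_p = A. Then 35A = 7 ⇒ A = 1/5.
General solution: y = C₁e^(-5x) + C₂e^(-7x) + 1/5.


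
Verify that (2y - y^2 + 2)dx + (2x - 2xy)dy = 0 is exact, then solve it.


Check exactness: ∂M/∂y = 2 - 2y and ∂N/∂x = 2 - 2y; equal, so the equation is exact.
Integrate M with respect to x (treating y as constant): ∫M dx = 2xy - xy^2 + 2x + h(y).
Differentiate w.r.t. y and set equal to N: all terms match, so h'(y) = 0 and h is a constant absorbed into C.
General solution: 2xy - xy^2 + 2x = C.


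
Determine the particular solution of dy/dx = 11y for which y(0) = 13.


General solution of y' = 11y is y = Ce^(11x).
Apply y(0) = 13: C = 13.
Particular solution: y = 13e^(11x).


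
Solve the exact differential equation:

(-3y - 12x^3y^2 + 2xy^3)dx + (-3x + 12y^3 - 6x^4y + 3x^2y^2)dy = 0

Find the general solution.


Check exactness: ∂M/∂y = -3 - 24x^3y + 6xy^2 and ∂N/∂x = -3 - 24x^3y + 6xy^2; equal, so the equation is exact.
Integrate M with respect to x (treating y as constant): ∫M dx = -3xy - 3x^4y^2 + x^2y^3 + h(y).
Differentiate w.r.t. y and set equal to N: the x-dependent terms already match, leaving h'(y) = 12y^3. Integrate: h(y) = 3y^4.
So F(x,y) = -3xy + 3y^4 - 3x^4y^2 + x^2y^3.
General solution: -3xy + 3y^4 - 3x^4y^2 + x^2y^3 = C.


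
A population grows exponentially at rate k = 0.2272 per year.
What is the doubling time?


Exponential growth: P(t) = P₀ e^(0.2272t). Set P(t)/P₀ = 2: e^(0.2272t) = 2.
Solve: t = ln(2)/0.2272 ≈ 3.05 years.


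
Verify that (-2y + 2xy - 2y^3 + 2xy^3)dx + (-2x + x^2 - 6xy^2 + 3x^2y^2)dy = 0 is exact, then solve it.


Check exactness: ∂M/∂y = -2 + 2x - 6y^2 + 6xy^2 and ∂N/∂x = -2 + 2x - 6y^2 + 6xy^2; equal, so the equation is exact.
Integrate M with respect to x (treating y as constant): ∫M dx = -2xy + x^2y - 2xy^3 + x^2y^3 + h(y).
Differentiate w.r.t. y and set equal to N: all terms match, so h'(y) = 0 and h is a constant absorbed into C.
General solution: -2xy + x^2y - 2xy^3 + x^2y^3 = C.


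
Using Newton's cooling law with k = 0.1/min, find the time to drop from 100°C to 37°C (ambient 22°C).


From T(t) = T_a + (T₀ - T_a)e^(-kt), set T(t) = 37:
(37 - 22) / (100 - 22) = e^(-0.1t), so t = -ln(0.192)/0.1 ≈ 16.5 minutes.


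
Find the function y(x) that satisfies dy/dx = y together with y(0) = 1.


General solution of y' = y is y = Ce^(x).
Apply y(0) = 1: C = 1.
Particular solution: y = e^(x).


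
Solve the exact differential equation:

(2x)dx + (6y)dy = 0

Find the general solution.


Check exactness: ∂M/∂y = 0 and ∂N/∂x = 0; equal, so the equation is exact.
Integrate M with respect to x (treating y as constant): ∫M dx = x^2 + h(y).
Differentiate w.r.t. y and set equal to N: the x-dependent terms already match, leaving h'(y) = 6y. Integrate: h(y) = 3y^2.
So F(x,y) = x^2 + 3y^2.
General solution: x^2 + 3y^2 = C.


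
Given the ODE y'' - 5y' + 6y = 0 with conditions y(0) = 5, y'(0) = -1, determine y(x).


Characteristic roots of r² - 5r + 6 = 0 are 3, 2.
General solution y = c₁ e^(3x) + c₂ e^(2x).
Apply y(0) = 5: c₁ + c₂ = 5. Apply y'(0) = -1: 3 c₁ + 2 c₂ = -1.
Solve: c₁ = -11, c₂ = 16.
Particular solution: y = -11e^(3x) + 16e^(2x).


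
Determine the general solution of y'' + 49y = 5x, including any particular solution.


Homogeneous: r² + 49 = 0 ⇒ r = ±7i, y_h = C₁cos(7x) + C₂sin(7x).
Polynomial forcing; try y_p = Ax + B. Then y_p'' + 49 y_p = 49(Ax + B) = 5x, so B = 0 and A = 5/49.
General solution: y = C₁cos(7x) + C₂sin(7x) + (5/49)x.


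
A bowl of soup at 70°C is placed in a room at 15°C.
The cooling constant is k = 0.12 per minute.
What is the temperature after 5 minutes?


Newton's law: dT/dt = -k(T - T_a) has solution T(t) = T_a + (T₀ - T_a)e^(-kt).
Plug in T_a = 15, T₀ = 70, k = 0.12, t = 5: T(5) = 15 + (55)e^(-0.60) ≈ 45.2°C.


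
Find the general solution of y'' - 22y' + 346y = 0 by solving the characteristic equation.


Characteristic equation: r² - 22r + 346 = 0.
Discriminant is negative; roots r = 11 ± 15i (complex conjugate pair).
General solution uses e^(α x)(C₁ cos(β x) + C₂ sin(β x)): y = e^(11x)(C₁cos(15x) + C₂sin(15x)).


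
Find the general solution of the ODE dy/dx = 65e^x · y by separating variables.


Separate variables: dy/y = 65e^x dx.
Integrate: ln|y| = 65e^x + C₀.
Exponentiate: y = Ce^(65e^x).


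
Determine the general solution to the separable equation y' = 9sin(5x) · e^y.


Separate: e^(-y) dy = 9sin(5x) dx.
Integrate: -e^(-y) = -(9/5)cos(5x) + C₀.
Rearrange: e^(-y) = (9/5)cos(5x) + C.


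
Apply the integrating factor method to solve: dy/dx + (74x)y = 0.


P(x) = 74x ⇒ μ = e^(37x²).
Q(x) = 0 so μ y is constant: y = Ce^(-37x²).


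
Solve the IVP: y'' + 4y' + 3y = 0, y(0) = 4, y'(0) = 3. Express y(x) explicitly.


Characteristic roots of r² + 4r + 3 = 0 are -1, -3.
General solution y = c₁ e^(-x) + c₂ e^(-3x).
Apply y(0) = 4: c₁ + c₂ = 4. Apply y'(0) = 3: -1 c₁ - 3 c₂ = 3.
Solve: c₁ = 15/2, c₂ = -7/2.
Particular solution: y = (15/2)e^(-x) - (7/2)e^(-3x).


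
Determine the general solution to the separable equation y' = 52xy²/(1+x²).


Separate: dy/y² = 52x/(1+x²) dx.
Integrate LHS: ∫ dy/y² = -1/y.
Integrate RHS via u = 1+x²: 26ln(1+x²) + C.
Result: -1/y = 26ln(1+x²) + C.


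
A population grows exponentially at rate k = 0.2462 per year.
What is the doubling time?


Exponential growth: P(t) = P₀ e^(0.2462t). Set P(t)/P₀ = 2: e^(0.2462t) = 2.
Solve: t = ln(2)/0.2462 ≈ 2.82 years.


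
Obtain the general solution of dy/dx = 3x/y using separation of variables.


Separate variables: y dy = 3x dx.
Integrate both sides: y²/2 = (3/2)x^2 + C₀.
Multiply by 2: y² = 3x^2 + C.


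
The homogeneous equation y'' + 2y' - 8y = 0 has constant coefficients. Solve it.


Characteristic equation: r² + 2r - 8 = 0.
Factor: (r + 4)(r - 2) = 0 ⇒ r = -4, 2 (distinct real).
General solution: y = C₁e^(-4x) + C₂e^(2x).


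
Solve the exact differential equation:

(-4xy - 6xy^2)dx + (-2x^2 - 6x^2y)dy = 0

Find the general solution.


Check exactness: ∂M/∂y = -4x - 12xy and ∂N/∂x = -4x - 12xy; equal, so the equation is exact.
Integrate M with respect to x (treating y as constant): ∫M dx = -2x^2y - 3x^2y^2 + h(y).
Differentiate w.r.t. y and set equal to N: all terms match, so h'(y) = 0 and h is a constant absorbed into C.
General solution: -2x^2y - 3x^2y^2 = C.


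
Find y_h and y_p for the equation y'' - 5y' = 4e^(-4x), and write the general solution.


Characteristic roots of r² - 5r = 0 are 5, 0.
y_h = C₁e^(5x) + C₂.
Forcing exponent -4 is not a characteristic root; try y_p = Ae^(-4x).
Substitute: A·(16 + (-5)·-4 + (0)) = A·36 = 4, so A = 1/9.
General solution: y = C₁e^(5x) + C₂ + (1/9)e^(-4x).


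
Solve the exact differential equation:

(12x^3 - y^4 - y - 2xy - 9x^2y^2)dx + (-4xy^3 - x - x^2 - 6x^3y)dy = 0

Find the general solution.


Check exactness: ∂M/∂y = -4y^3 - 1 - 2x - 18x^2y and ∂N/∂x = -4y^3 - 1 - 2x - 18x^2y; equal, so the equation is exact.
Integrate M with respect to x (treating y as constant): ∫M dx = 3x^4 - xy^4 - xy - x^2y - 3x^3y^2 + h(y).
Differentiate w.r.t. y and set equal to N: all terms match, so h'(y) = 0 and h is a constant absorbed into C.
General solution: 3x^4 - xy^4 - xy - x^2y - 3x^3y^2 = C.


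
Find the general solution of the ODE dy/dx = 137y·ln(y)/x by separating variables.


Separate: dy/[y ln(y)] = 137 dx/x.
Substitute u = ln(y): du/u = 137 dx/x.
Integrate: ln|ln(y)| = 137ln|x| + C₀, hence ln(y) = C·x^137.


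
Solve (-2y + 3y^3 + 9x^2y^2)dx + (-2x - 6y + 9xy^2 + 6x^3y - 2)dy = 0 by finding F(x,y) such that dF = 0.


Check exactness: ∂M/∂y = -2 + 9y^2 + 18x^2y and ∂N/∂x = -2 + 9y^2 + 18x^2y; equal, so the equation is exact.
Integrate M with respect to x (treating y as constant): ∫M dx = -2xy + 3xy^3 + 3x^3y^2 + h(y).
Differentiate w.r.t. y and set equal to N: the x-dependent terms already match, leaving h'(y) = -6y - 2. Integrate: h(y) = -3y^2 - 2y.
So F(x,y) = -2xy - 3y^2 + 3xy^3 + 3x^3y^2 - 2y.
General solution: -2xy - 3y^2 + 3xy^3 + 3x^3y^2 - 2y = C.


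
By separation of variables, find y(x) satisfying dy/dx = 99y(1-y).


Separate: dy/[y(1-y)] = 99 dx.
Partial fractions: 1/[y(1-y)] = 1/y + 1/(1-y).
Integrate: ln|y/(1-y)| = 99x + C₀.
Solve for y: y = 1/(1 + Ce^(-99x)).


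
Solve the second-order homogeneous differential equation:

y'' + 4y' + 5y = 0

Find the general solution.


Characteristic equation: r² + 4r + 5 = 0.
Discriminant is negative; roots r = -2 ± 1i (complex conjugate pair).
General solution uses e^(α x)(C₁ cos(β x) + C₂ sin(β x)): y = e^(-2x)(C₁cos(x) + C₂sin(x)).


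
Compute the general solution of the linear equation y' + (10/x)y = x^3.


P(x) = 10/x ⇒ μ = x^10.
(x^10 y)' = x^13 ⇒ x^10 y = x^14/(14) + C.
Solve for y: y = (1/14)x^4 + C/x^10.


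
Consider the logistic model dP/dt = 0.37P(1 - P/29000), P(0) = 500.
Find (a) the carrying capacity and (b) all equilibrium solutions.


Logistic ODE dP/dt = 0.37P(1 - P/29000) has equilibria where dP/dt = 0, i.e. P = 0 or P = 29000.
The coefficient (1 - P/K) = 0 when P = K, identifying K = 29000 as the carrying capacity.
(a) K = 29000; (b) equilibria P = 0 and P = 29000.


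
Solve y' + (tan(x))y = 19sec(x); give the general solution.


P(x) = tan(x) ⇒ μ = e^(∫tan(x)dx) = sec(x).
(sec(x) y)' = 19sec²(x) ⇒ sec(x) y = 19tan(x) + C.
Multiply by cos(x): y = 19sin(x) + C·cos(x).


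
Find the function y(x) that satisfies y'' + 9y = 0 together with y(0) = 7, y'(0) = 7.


Characteristic roots of r² + 9 = 0 are ±3i, so y = C₁cos(3x) + C₂sin(3x).
Apply y(0) = 7: C₁ = 7. Differentiate and apply y'(0) = 7: 3·C₂ = 7, so C₂ = 7/3.
Particular solution: y = 7cos(3x) + (7/3)sin(3x).


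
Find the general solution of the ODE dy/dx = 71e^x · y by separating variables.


Separate variables: dy/y = 71e^x dx.
Integrate: ln|y| = 71e^x + C₀.
Exponentiate: y = Ce^(71e^x).


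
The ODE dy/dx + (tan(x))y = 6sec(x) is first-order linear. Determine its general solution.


P(x) = tan(x) ⇒ μ = e^(∫tan(x)dx) = sec(x).
(sec(x) y)' = 6sec²(x) ⇒ sec(x) y = 6tan(x) + C.
Multiply by cos(x): y = 6sin(x) + C·cos(x).


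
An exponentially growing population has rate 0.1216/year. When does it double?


Exponential growth: P(t) = P₀ e^(0.1216t). Set P(t)/P₀ = 2: e^(0.1216t) = 2.
Solve: t = ln(2)/0.1216 ≈ 5.70 years.


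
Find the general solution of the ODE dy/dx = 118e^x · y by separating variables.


Separate variables: dy/y = 118e^x dx.
Integrate: ln|y| = 118e^x + C₀.
Exponentiate: y = Ce^(118e^x).


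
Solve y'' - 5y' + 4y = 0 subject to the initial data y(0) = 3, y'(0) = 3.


Characteristic roots of r² - 5r + 4 = 0 are 4, 1.
General solution y = c₁ e^(4x) + c₂ e^(x).
Apply y(0) = 3: c₁ + c₂ = 3. Apply y'(0) = 3: 4 c₁ + 1 c₂ = 3.
Solve: c₁ = 0, c₂ = 3.
Particular solution: y = 0e^(4x) + 3e^(x).


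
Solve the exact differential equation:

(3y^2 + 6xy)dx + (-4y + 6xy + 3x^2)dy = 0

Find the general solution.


Check exactness: ∂M/∂y = 6y + 6x and ∂N/∂x = 6y + 6x; equal, so the equation is exact.
Integrate M with respect to x (treating y as constant): ∫M dx = 3xy^2 + 3x^2y + h(y).
Differentiate w.r.t. y and set equal to N: the x-dependent terms already match, leaving h'(y) = -4y. Integrate: h(y) = -2y^2.
So F(x,y) = -2y^2 + 3xy^2 + 3x^2y.
General solution: -2y^2 + 3xy^2 + 3x^2y = C.


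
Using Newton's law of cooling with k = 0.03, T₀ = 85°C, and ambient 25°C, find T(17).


Newton's law: dT/dt = -k(T - T_a) has solution T(t) = T_a + (T₀ - T_a)e^(-kt).
Plug in T_a = 25, T₀ = 85, k = 0.03, t = 17: T(17) = 25 + (60)e^(-0.51) ≈ 61.0°C.


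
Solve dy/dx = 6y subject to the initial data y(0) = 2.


General solution of y' = 6y is y = Ce^(6x).
Apply y(0) = 2: C = 2.
Particular solution: y = 2e^(6x).


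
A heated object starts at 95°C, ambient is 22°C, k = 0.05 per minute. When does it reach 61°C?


From T(t) = T_a + (T₀ - T_a)e^(-kt), set T(t) = 61:
(61 - 22) / (95 - 22) = e^(-0.05t), so t = -ln(0.534)/0.05 ≈ 12.5 minutes.


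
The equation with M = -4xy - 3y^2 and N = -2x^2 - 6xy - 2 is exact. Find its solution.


Check exactness: ∂M/∂y = -4x - 6y and ∂N/∂x = -4x - 6y; equal, so the equation is exact.
Integrate M with respect to x (treating y as constant): ∫M dx = -2x^2y - 3xy^2 + h(y).
Differentiate w.r.t. y and set equal to N: the x-dependent terms already match, leaving h'(y) = -2. Integrate: h(y) = -2y.
So F(x,y) = -2x^2y - 3xy^2 - 2y.
General solution: -2x^2y - 3xy^2 - 2y = C.


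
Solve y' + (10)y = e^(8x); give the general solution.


P(x) = 10 ⇒ μ = e^(10x).
(μ y)' = e^(18x) ⇒ μ y = e^(18x)/18 + C.
Divide by μ: y = (1/18)e^(8x) + Ce^(-10x).


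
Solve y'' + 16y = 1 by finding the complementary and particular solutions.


Homogeneous part: r² + 16 = 0 ⇒ r = ±4i, so y_h = C₁cos(4x) + C₂sin(4x).
Try constant y_p = A; plug in: 16A = 1 ⇒ A = 1/16.
General solution: y = C₁cos(4x) + C₂sin(4x) + 1/16.


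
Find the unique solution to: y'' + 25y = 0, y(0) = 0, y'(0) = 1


Characteristic roots of r² + 25 = 0 are ±5i, so y = C₁cos(5x) + C₂sin(5x).
Apply y(0) = 0: C₁ = 0. Differentiate and apply y'(0) = 1: 5·C₂ = 1, so C₂ = 1/5.
Particular solution: y = (1/5)sin(5x).


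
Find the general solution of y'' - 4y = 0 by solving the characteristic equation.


Characteristic equation: r² - 4 = 0.
Factor: (r + 2)(r - 2) = 0 ⇒ r = -2, 2 (distinct real).
General solution: y = C₁e^(-2x) + C₂e^(2x).


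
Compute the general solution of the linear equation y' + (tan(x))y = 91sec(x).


P(x) = tan(x) ⇒ μ = e^(∫tan(x)dx) = sec(x).
(sec(x) y)' = 91sec²(x) ⇒ sec(x) y = 91tan(x) + C.
Multiply by cos(x): y = 91sin(x) + C·cos(x).


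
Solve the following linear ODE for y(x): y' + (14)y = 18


P(x) = 14, Q(x) = 18; integrating factor μ = e^(14x).
(μ y)' = 18e^(14x) ⇒ μ y = (9/7)e^(14x) + C.
Divide by μ: y = 9/7 + Ce^(-14x).


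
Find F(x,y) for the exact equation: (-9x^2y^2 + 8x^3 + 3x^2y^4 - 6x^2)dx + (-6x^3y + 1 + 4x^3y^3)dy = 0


Check exactness: ∂M/∂y = -18x^2y + 12x^2y^3 and ∂N/∂x = -18x^2y + 12x^2y^3; equal, so the equation is exact.
Integrate M with respect to x (treating y as constant): ∫M dx = -3x^3y^2 + 2x^4 + x^3y^4 - 2x^3 + h(y).
Differentiate w.r.t. y and set equal to N: the x-dependent terms already match, leaving h'(y) = 1. Integrate: h(y) = y.
So F(x,y) = -3x^3y^2 + y + 2x^4 + x^3y^4 - 2x^3.
General solution: -3x^3y^2 + y + 2x^4 + x^3y^4 - 2x^3 = C.


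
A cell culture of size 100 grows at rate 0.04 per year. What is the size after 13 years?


The ODE dP/dt = 0.04P has solution P(t) = P(0)e^(0.04t).
Substitute P(0) = 100 and t = 13: P(13) = 100 e^(0.52) ≈ 168.


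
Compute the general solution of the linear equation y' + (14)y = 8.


P(x) = 14, Q(x) = 8; integrating factor μ = e^(14x).
(μ y)' = 8e^(14x) ⇒ μ y = (4/7)e^(14x) + C.
Divide by μ: y = 4/7 + Ce^(-14x).


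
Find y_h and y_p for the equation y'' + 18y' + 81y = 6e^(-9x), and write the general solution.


Characteristic polynomial (r + 9)² = 0; repeated root r = -9.
y_h = (C₁ + C₂x)e^(-9x). Forcing matches the repeated root (resonance), so try y_p = Ax² e^(-9x).
Substitute and solve for A: 2A = 6, so A = 3.
General solution: y = (C₁ + C₂x + 3x²)e^(-9x).


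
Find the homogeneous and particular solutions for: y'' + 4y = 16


Homogeneous part: r² + 4 = 0 ⇒ r = ±2i, so y_h = C₁cos(2x) + C₂sin(2x).
Try constant y_p = A; plug in: 4A = 16 ⇒ A = 4.
General solution: y = C₁cos(2x) + C₂sin(2x) + 4.


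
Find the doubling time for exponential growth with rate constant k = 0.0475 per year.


Exponential growth: P(t) = P₀ e^(0.0475t). Set P(t)/P₀ = 2: e^(0.0475t) = 2.
Solve: t = ln(2)/0.0475 ≈ 14.59 years.


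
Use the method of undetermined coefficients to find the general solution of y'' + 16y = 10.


Homogeneous part: r² + 16 = 0 ⇒ r = ±4i, so y_h = C₁cos(4x) + C₂sin(4x).
Try constant y_p = A; plug in: 16A = 10 ⇒ A = 5/8.
General solution: y = C₁cos(4x) + C₂sin(4x) + 5/8.


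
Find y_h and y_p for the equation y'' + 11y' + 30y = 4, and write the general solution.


Characteristic roots of r² + 11r + 30 = 0 are -6, -5.
y_h = C₁e^(-6x) + C₂e^(-5x).
Constant forcing; try y_p = A. Then 30A = 4 ⇒ A = 2/15.
General solution: y = C₁e^(-6x) + C₂e^(-5x) + 2/15.


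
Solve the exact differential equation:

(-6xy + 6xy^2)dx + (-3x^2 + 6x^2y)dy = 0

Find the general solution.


Check exactness: ∂M/∂y = -6x + 12xy and ∂N/∂x = -6x + 12xy; equal, so the equation is exact.
Integrate M with respect to x (treating y as constant): ∫M dx = -3x^2y + 3x^2y^2 + h(y).
Differentiate w.r.t. y and set equal to N: all terms match, so h'(y) = 0 and h is a constant absorbed into C.
General solution: -3x^2y + 3x^2y^2 = C.


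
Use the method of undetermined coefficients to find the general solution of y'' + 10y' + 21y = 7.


Characteristic roots of r² + 10r + 21 = 0 are -3, -7.
y_h = C₁e^(-3x) + C₂e^(-7x).
Constant forcing; try y_p = A. Then 21A = 7 ⇒ A = 1/3.
General solution: y = C₁e^(-3x) + C₂e^(-7x) + 1/3.


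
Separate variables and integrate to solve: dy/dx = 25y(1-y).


Separate: dy/[y(1-y)] = 25 dx.
Partial fractions: 1/[y(1-y)] = 1/y + 1/(1-y).
Integrate: ln|y/(1-y)| = 25x + C₀.
Solve for y: y = 1/(1 + Ce^(-25x)).


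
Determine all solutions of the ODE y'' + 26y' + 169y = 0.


Characteristic equation: r² + 26r + 169 = 0, i.e. (r + 13)² = 0.
Repeated root r = -13; include an x factor for the second linearly independent solution.
General solution: y = (C₁ + C₂x)e^(-13x).


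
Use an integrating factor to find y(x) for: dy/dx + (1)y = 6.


P(x) = 1, Q(x) = 6; integrating factor μ = e^(x).
(μ y)' = 6e^(x) ⇒ μ y = 6e^(x) + C.
Divide by μ: y = 6 + Ce^(-x).


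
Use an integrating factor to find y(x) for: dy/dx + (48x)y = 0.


P(x) = 48x ⇒ μ = e^(24x²).
Q(x) = 0 so μ y is constant: y = Ce^(-24x²).


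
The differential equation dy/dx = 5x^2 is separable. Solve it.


Integrate both sides with respect to x: y = ∫ 5x^2 dx = (5/3)x^3 + C.


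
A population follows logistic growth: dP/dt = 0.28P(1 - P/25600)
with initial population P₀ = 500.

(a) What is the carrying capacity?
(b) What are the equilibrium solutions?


Logistic ODE dP/dt = 0.28P(1 - P/25600) has equilibria where dP/dt = 0, i.e. P = 0 or P = 25600.
The coefficient (1 - P/K) = 0 when P = K, identifying K = 25600 as the carrying capacity.
(a) K = 25600; (b) equilibria P = 0 and P = 25600.


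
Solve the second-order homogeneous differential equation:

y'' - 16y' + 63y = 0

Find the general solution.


Characteristic equation: r² - 16r + 63 = 0.
Factor: (r - 7)(r - 9) = 0 ⇒ r = 7, 9 (distinct real).
General solution: y = C₁e^(7x) + C₂e^(9x).


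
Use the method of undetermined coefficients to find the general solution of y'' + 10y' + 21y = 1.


Characteristic roots of r² + 10r + 21 = 0 are -7, -3.
y_h = C₁e^(-7x) + C₂e^(-3x).
Constant forcing; try y_p = A. Then 21A = 1 ⇒ A = 1/21.
General solution: y = C₁e^(-7x) + C₂e^(-3x) + 1/21.


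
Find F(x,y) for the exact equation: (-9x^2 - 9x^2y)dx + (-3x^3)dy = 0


Check exactness: ∂M/∂y = -9x^2 and ∂N/∂x = -9x^2; equal, so the equation is exact.
Integrate M with respect to x (treating y as constant): ∫M dx = -3x^3 - 3x^3y + h(y).
Differentiate w.r.t. y and set equal to N: all terms match, so h'(y) = 0 and h is a constant absorbed into C.
General solution: -3x^3 - 3x^3y = C.


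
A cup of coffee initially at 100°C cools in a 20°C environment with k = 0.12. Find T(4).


Newton's law: dT/dt = -k(T - T_a) has solution T(t) = T_a + (T₀ - T_a)e^(-kt).
Plug in T_a = 20, T₀ = 100, k = 0.12, t = 4: T(4) = 20 + (80)e^(-0.48) ≈ 69.5°C.


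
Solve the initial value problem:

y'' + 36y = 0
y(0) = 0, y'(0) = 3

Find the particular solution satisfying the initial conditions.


Characteristic roots of r² + 36 = 0 are ±6i, so y = C₁cos(6x) + C₂sin(6x).
Apply y(0) = 0: C₁ = 0. Differentiate and apply y'(0) = 3: 6·C₂ = 3, so C₂ = 1/2.
Particular solution: y = (1/2)sin(6x).


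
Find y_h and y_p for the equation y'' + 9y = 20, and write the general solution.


Homogeneous part: r² + 9 = 0 ⇒ r = ±3i, so y_h = C₁cos(3x) + C₂sin(3x).
Try constant y_p = A; plug in: 9A = 20 ⇒ A = 20/9.
General solution: y = C₁cos(3x) + C₂sin(3x) + 20/9.


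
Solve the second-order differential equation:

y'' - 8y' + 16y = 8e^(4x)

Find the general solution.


Characteristic polynomial (r - 4)² = 0; repeated root r = 4.
y_h = (C₁ + C₂x)e^(4x). Forcing matches the repeated root (resonance), so try y_p = Ax² e^(4x).
Substitute and solve for A: 2A = 8, so A = 4.
General solution: y = (C₁ + C₂x + 4x²)e^(4x).


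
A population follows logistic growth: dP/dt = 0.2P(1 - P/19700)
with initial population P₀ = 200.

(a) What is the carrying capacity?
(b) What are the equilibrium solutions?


Logistic ODE dP/dt = 0.2P(1 - P/19700) has equilibria where dP/dt = 0, i.e. P = 0 or P = 19700.
The coefficient (1 - P/K) = 0 when P = K, identifying K = 19700 as the carrying capacity.
(a) K = 19700; (b) equilibria P = 0 and P = 19700.


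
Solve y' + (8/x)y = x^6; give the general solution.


P(x) = 8/x ⇒ μ = x^8.
(x^8 y)' = x^14 ⇒ x^8 y = x^15/(15) + C.
Solve for y: y = (1/15)x^7 + C/x^8.


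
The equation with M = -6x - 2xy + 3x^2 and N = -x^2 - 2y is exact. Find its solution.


Check exactness: ∂M/∂y = -2x and ∂N/∂x = -2x; equal, so the equation is exact.
Integrate M with respect to x (treating y as constant): ∫M dx = -3x^2 - x^2y + x^3 + h(y).
Differentiate w.r.t. y and set equal to N: the x-dependent terms already match, leaving h'(y) = -2y. Integrate: h(y) = -y^2.
So F(x,y) = -3x^2 - x^2y - y^2 + x^3.
General solution: -3x^2 - x^2y - y^2 + x^3 = C.


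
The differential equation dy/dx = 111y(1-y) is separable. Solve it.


Separate: dy/[y(1-y)] = 111 dx.
Partial fractions: 1/[y(1-y)] = 1/y + 1/(1-y).
Integrate: ln|y/(1-y)| = 111x + C₀.
Solve for y: y = 1/(1 + Ce^(-111x)).


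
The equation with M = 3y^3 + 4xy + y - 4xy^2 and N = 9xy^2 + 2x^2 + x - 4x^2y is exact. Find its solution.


Check exactness: ∂M/∂y = 9y^2 + 4x + 1 - 8xy and ∂N/∂x = 9y^2 + 4x + 1 - 8xy; equal, so the equation is exact.
Integrate M with respect to x (treating y as constant): ∫M dx = 3xy^3 + 2x^2y + xy - 2x^2y^2 + h(y).
Differentiate w.r.t. y and set equal to N: all terms match, so h'(y) = 0 and h is a constant absorbed into C.
General solution: 3xy^3 + 2x^2y + xy - 2x^2y^2 = C.


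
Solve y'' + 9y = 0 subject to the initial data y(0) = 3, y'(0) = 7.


Characteristic roots of r² + 9 = 0 are ±3i, so y = C₁cos(3x) + C₂sin(3x).
Apply y(0) = 3: C₁ = 3. Differentiate and apply y'(0) = 7: 3·C₂ = 7, so C₂ = 7/3.
Particular solution: y = 3cos(3x) + (7/3)sin(3x).


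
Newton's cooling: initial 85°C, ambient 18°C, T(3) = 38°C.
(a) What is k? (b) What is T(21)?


Newton's law: T(t) = T_a + (T₀ - T_a)e^(-kt).
(a) Use T(3) = 38: (38 - 18)/(85 - 18) = e^(-k·3), so k = -ln(0.299)/3 ≈ 0.4030.
(b) Apply k to t = 21: T(21) = 18 + (67)e^(-8.463) ≈ 18.0°C.
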